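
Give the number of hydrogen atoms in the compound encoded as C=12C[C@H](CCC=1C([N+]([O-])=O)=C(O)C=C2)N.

12

Hydrogens are implicit in SMILES; fill each atom to its normal valence:
  4 × C (aromatic): no H
  3 × C: 2 H each → 6
  2 × C (aromatic): 1 H each → 2
  1 × C: 1 H
  1 × N: 2 H
  1 × N (charge +1): no H
  1 × O: 1 H
  1 × O: no H
  1 × O (charge -1): no H
  Total hydrogens = 12.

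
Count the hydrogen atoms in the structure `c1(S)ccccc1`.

Hydrogens are implicit in SMILES; fill each atom to its normal valence:
  5 × C (aromatic): 1 H each → 5
  1 × C (aromatic): no H
  1 × S: 1 H
  Total hydrogens = 6.

6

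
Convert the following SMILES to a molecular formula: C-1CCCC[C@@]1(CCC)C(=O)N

C10H19NO

Heavy atoms from the SMILES: 10 C, 1 N, 1 O.
Implicit hydrogens by atom environment:
  7 × C: 2 H each → 14
  2 × C: no H
  1 × C: 3 H
  1 × N: 2 H
  1 × O: no H
  Total hydrogens = 19.
Molecular formula: C10H19NO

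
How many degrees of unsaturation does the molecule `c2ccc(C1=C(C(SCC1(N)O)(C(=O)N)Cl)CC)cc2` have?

7

Molecular formula from the SMILES: C14H17ClN2O2S.
DoU = (2C + 2 + N − H − X)/2 = (2·14 + 2 + 2 − 17 − 1)/2 = 14/2 = 7.
(Structurally: 2 ring(s) + 5 π bond(s) = 7.)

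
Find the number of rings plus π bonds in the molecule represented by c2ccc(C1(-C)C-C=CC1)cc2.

Molecular formula from the SMILES: C12H14.
DoU = (2C + 2 + N − H − X)/2 = (2·12 + 2 + 0 − 14 − 0)/2 = 12/2 = 6.
(Structurally: 2 ring(s) + 4 π bond(s) = 6.)

6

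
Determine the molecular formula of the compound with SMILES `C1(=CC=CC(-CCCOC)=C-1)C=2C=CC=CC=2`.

C16H18O

Heavy atoms from the SMILES: 16 C, 1 O.
Implicit hydrogens by atom environment:
  9 × C (aromatic): 1 H each → 9
  3 × C: 2 H each → 6
  3 × C (aromatic): no H
  1 × C: 3 H
  1 × O: no H
  Total hydrogens = 18.
Molecular formula: C16H18O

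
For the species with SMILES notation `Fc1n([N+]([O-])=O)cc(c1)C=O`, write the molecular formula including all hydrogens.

C5H3FN2O3

Heavy atoms from the SMILES: 5 C, 1 F, 2 N, 3 O.
Implicit hydrogens by atom environment:
  2 × C (aromatic): 1 H each → 2
  2 × C (aromatic): no H
  2 × O: no H
  1 × C: 1 H
  1 × F: no H
  1 × N (aromatic): no H
  1 × N (charge +1): no H
  1 × O (charge -1): no H
  Total hydrogens = 3.
Molecular formula: C5H3FN2O3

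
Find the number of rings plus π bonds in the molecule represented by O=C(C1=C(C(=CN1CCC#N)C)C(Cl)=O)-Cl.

Molecular formula from the SMILES: C10H8Cl2N2O2.
DoU = (2C + 2 + N − H − X)/2 = (2·10 + 2 + 2 − 8 − 2)/2 = 14/2 = 7.
(Structurally: 1 ring(s) + 6 π bond(s) = 7.)

7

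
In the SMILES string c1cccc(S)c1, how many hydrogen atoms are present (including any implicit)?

Hydrogens are implicit in SMILES; fill each atom to its normal valence:
  5 × C (aromatic): 1 H each → 5
  1 × C (aromatic): no H
  1 × S: 1 H
  Total hydrogens = 6.

6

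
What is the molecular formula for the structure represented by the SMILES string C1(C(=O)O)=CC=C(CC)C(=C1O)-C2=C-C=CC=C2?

Heavy atoms from the SMILES: 15 C, 3 O.
Implicit hydrogens by atom environment:
  7 × C (aromatic): 1 H each → 7
  5 × C (aromatic): no H
  2 × O: 1 H each → 2
  1 × C: 3 H
  1 × C: 2 H
  1 × C: no H
  1 × O: no H
  Total hydrogens = 14.
Molecular formula: C15H14O3

C15H14O3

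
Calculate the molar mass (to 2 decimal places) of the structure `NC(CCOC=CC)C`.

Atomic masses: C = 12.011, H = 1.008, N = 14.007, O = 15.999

129.20

Molecular formula: C7H15NO.
M = 7×12.011 + 15×1.008 + 1×14.007 + 1×15.999 = 129.20 g/mol.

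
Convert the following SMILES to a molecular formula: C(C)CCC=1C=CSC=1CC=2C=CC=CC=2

C15H18S

Heavy atoms from the SMILES: 15 C, 1 S.
Implicit hydrogens by atom environment:
  7 × C (aromatic): 1 H each → 7
  4 × C: 2 H each → 8
  3 × C (aromatic): no H
  1 × C: 3 H
  1 × S (aromatic): no H
  Total hydrogens = 18.
Molecular formula: C15H18S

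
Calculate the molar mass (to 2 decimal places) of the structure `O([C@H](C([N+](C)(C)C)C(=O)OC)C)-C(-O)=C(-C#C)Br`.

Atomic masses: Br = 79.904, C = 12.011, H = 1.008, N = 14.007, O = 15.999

Molecular formula: C12H19BrNO4+.
M = 1×79.904 + 12×12.011 + 19×1.008 + 1×14.007 + 4×15.999 = 321.19 g/mol.

321.19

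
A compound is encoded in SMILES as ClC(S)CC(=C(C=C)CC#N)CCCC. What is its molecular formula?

C12H18ClNS

Heavy atoms from the SMILES: 12 C, 1 Cl, 1 N, 1 S.
Implicit hydrogens by atom environment:
  6 × C: 2 H each → 12
  3 × C: no H
  2 × C: 1 H each → 2
  1 × C: 3 H
  1 × Cl: no H
  1 × N: no H
  1 × S: 1 H
  Total hydrogens = 18.
Molecular formula: C12H18ClNS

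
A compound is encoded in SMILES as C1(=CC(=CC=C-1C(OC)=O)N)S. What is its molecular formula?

Heavy atoms from the SMILES: 8 C, 1 N, 2 O, 1 S.
Implicit hydrogens by atom environment:
  3 × C (aromatic): 1 H each → 3
  3 × C (aromatic): no H
  2 × O: no H
  1 × C: 3 H
  1 × C: no H
  1 × N: 2 H
  1 × S: 1 H
  Total hydrogens = 9.
Molecular formula: C8H9NO2S

C8H9NO2S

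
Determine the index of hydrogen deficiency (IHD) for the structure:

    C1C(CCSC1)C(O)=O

Molecular formula from the SMILES: C6H10O2S.
DoU = (2C + 2 + N − H − X)/2 = (2·6 + 2 + 0 − 10 − 0)/2 = 4/2 = 2.
(Structurally: 1 ring(s) + 1 π bond(s) = 2.)

2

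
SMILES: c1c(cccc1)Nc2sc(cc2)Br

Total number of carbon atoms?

10

The symbol for carbon appears 10 times in the SMILES. Lowercase c denotes aromatic carbon and counts toward C.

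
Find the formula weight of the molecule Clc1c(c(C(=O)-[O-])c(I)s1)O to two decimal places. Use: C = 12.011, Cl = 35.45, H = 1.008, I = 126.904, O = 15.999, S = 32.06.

Molecular formula: C5HClIO3S-.
M = 5×12.011 + 1×35.45 + 1×1.008 + 1×126.904 + 3×15.999 + 1×32.06 = 303.47 g/mol.

303.47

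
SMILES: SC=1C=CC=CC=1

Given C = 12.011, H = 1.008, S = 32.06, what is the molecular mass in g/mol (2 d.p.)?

Molecular formula: C6H6S.
M = 6×12.011 + 6×1.008 + 1×32.06 = 110.17 g/mol.

110.17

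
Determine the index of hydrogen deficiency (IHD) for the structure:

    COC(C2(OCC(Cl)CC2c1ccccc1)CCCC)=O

6

Molecular formula from the SMILES: C17H23ClO3.
DoU = (2C + 2 + N − H − X)/2 = (2·17 + 2 + 0 − 23 − 1)/2 = 12/2 = 6.
(Structurally: 2 ring(s) + 4 π bond(s) = 6.)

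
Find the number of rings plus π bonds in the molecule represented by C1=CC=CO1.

3

Molecular formula from the SMILES: C4H4O.
DoU = (2C + 2 + N − H − X)/2 = (2·4 + 2 + 0 − 4 − 0)/2 = 6/2 = 3.
(Structurally: 1 ring(s) + 2 π bond(s) = 3.)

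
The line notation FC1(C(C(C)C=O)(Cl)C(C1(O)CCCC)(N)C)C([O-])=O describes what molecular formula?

C13H20ClFNO4-

Heavy atoms from the SMILES: 13 C, 1 Cl, 1 F, 1 N, 4 O.
Implicit hydrogens by atom environment:
  5 × C: no H
  3 × C: 3 H each → 9
  3 × C: 2 H each → 6
  2 × C: 1 H each → 2
  2 × O: no H
  1 × Cl: no H
  1 × F: no H
  1 × N: 2 H
  1 × O: 1 H
  1 × O (charge -1): no H
  Total hydrogens = 20.
Net charge -1.
Molecular formula: C13H20ClFNO4-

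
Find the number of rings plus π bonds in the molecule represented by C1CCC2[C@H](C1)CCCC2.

Molecular formula from the SMILES: C10H18.
DoU = (2C + 2 + N − H − X)/2 = (2·10 + 2 + 0 − 18 − 0)/2 = 4/2 = 2.
(Structurally: 2 ring(s) + 0 π bond(s) = 2.)

2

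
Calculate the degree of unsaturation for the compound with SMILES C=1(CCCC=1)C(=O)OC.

Molecular formula from the SMILES: C7H10O2.
DoU = (2C + 2 + N − H − X)/2 = (2·7 + 2 + 0 − 10 − 0)/2 = 6/2 = 3.
(Structurally: 1 ring(s) + 2 π bond(s) = 3.)

3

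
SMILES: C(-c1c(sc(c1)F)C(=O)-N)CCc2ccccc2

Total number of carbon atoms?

14

The symbol for carbon appears 14 times in the SMILES. Lowercase c denotes aromatic carbon and counts toward C.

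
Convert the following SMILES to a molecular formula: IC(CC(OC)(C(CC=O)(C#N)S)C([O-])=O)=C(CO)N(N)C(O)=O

C12H15IN3O7S-

Heavy atoms from the SMILES: 12 C, 1 I, 3 N, 7 O, 1 S.
Implicit hydrogens by atom environment:
  7 × C: no H
  4 × O: no H
  3 × C: 2 H each → 6
  2 × N: no H
  2 × O: 1 H each → 2
  1 × C: 3 H
  1 × C: 1 H
  1 × I: no H
  1 × N: 2 H
  1 × O (charge -1): no H
  1 × S: 1 H
  Total hydrogens = 15.
Net charge -1.
Molecular formula: C12H15IN3O7S-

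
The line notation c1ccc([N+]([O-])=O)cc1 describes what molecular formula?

C6H5NO2

Heavy atoms from the SMILES: 6 C, 1 N, 2 O.
Implicit hydrogens by atom environment:
  5 × C (aromatic): 1 H each → 5
  1 × C (aromatic): no H
  1 × N (charge +1): no H
  1 × O: no H
  1 × O (charge -1): no H
  Total hydrogens = 5.
Molecular formula: C6H5NO2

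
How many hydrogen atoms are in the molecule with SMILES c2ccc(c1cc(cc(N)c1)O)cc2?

11

Hydrogens are implicit in SMILES; fill each atom to its normal valence:
  8 × C (aromatic): 1 H each → 8
  4 × C (aromatic): no H
  1 × N: 2 H
  1 × O: 1 H
  Total hydrogens = 11.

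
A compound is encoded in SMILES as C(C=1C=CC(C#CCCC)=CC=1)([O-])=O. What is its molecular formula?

Heavy atoms from the SMILES: 12 C, 2 O.
Implicit hydrogens by atom environment:
  4 × C (aromatic): 1 H each → 4
  3 × C: no H
  2 × C: 2 H each → 4
  2 × C (aromatic): no H
  1 × C: 3 H
  1 × O: no H
  1 × O (charge -1): no H
  Total hydrogens = 11.
Net charge -1.
Molecular formula: C12H11O2-

C12H11O2-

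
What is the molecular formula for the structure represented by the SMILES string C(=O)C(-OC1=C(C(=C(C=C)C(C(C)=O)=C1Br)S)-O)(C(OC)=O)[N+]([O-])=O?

C14H12BrNO8S

Heavy atoms from the SMILES: 1 Br, 14 C, 1 N, 8 O, 1 S.
Implicit hydrogens by atom environment:
  6 × C (aromatic): no H
  6 × O: no H
  3 × C: no H
  2 × C: 3 H each → 6
  2 × C: 1 H each → 2
  1 × Br: no H
  1 × C: 2 H
  1 × N (charge +1): no H
  1 × O: 1 H
  1 × O (charge -1): no H
  1 × S: 1 H
  Total hydrogens = 12.
Molecular formula: C14H12BrNO8S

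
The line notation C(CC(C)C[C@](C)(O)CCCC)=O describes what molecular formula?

Heavy atoms from the SMILES: 11 C, 2 O.
Implicit hydrogens by atom environment:
  5 × C: 2 H each → 10
  3 × C: 3 H each → 9
  2 × C: 1 H each → 2
  1 × C: no H
  1 × O: 1 H
  1 × O: no H
  Total hydrogens = 22.
Molecular formula: C11H22O2

C11H22O2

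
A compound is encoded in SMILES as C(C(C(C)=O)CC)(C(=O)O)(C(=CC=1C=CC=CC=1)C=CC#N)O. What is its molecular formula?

Heavy atoms from the SMILES: 18 C, 1 N, 4 O.
Implicit hydrogens by atom environment:
  5 × C (aromatic): 1 H each → 5
  5 × C: no H
  4 × C: 1 H each → 4
  2 × C: 3 H each → 6
  2 × O: 1 H each → 2
  2 × O: no H
  1 × C: 2 H
  1 × C (aromatic): no H
  1 × N: no H
  Total hydrogens = 19.
Molecular formula: C18H19NO4

C18H19NO4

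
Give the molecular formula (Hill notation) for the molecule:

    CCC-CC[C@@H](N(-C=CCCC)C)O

Heavy atoms from the SMILES: 12 C, 1 N, 1 O.
Implicit hydrogens by atom environment:
  6 × C: 2 H each → 12
  3 × C: 3 H each → 9
  3 × C: 1 H each → 3
  1 × N: no H
  1 × O: 1 H
  Total hydrogens = 25.
Molecular formula: C12H25NO

C12H25NO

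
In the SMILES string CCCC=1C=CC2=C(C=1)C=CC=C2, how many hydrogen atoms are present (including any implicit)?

14

Hydrogens are implicit in SMILES; fill each atom to its normal valence:
  7 × C (aromatic): 1 H each → 7
  3 × C (aromatic): no H
  2 × C: 2 H each → 4
  1 × C: 3 H
  Total hydrogens = 14.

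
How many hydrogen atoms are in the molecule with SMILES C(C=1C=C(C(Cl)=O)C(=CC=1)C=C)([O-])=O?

6

Hydrogens are implicit in SMILES; fill each atom to its normal valence:
  3 × C (aromatic): 1 H each → 3
  3 × C (aromatic): no H
  2 × C: no H
  2 × O: no H
  1 × C: 2 H
  1 × C: 1 H
  1 × Cl: no H
  1 × O (charge -1): no H
  Total hydrogens = 6.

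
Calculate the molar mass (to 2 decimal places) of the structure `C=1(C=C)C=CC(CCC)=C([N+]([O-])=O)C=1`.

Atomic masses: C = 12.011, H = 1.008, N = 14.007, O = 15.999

Molecular formula: C11H13NO2.
M = 11×12.011 + 13×1.008 + 1×14.007 + 2×15.999 = 191.23 g/mol.

191.23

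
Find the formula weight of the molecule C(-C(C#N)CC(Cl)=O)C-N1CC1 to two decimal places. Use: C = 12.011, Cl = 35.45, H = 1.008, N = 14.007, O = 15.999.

Molecular formula: C8H11ClN2O.
M = 8×12.011 + 1×35.45 + 11×1.008 + 2×14.007 + 1×15.999 = 186.64 g/mol.

186.64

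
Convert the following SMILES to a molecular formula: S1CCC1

C3H6S

Heavy atoms from the SMILES: 3 C, 1 S.
Implicit hydrogens by atom environment:
  3 × C: 2 H each → 6
  1 × S: no H
  Total hydrogens = 6.
Molecular formula: C3H6S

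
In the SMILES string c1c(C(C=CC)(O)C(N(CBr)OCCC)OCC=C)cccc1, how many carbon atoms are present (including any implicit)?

18

The symbol for carbon appears 18 times in the SMILES. Lowercase c denotes aromatic carbon and counts toward C.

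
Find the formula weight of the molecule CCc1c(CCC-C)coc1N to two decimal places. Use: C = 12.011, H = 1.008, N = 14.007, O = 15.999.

167.25

Molecular formula: C10H17NO.
M = 10×12.011 + 17×1.008 + 1×14.007 + 1×15.999 = 167.25 g/mol.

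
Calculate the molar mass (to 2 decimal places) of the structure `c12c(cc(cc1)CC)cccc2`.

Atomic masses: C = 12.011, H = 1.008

156.23

Molecular formula: C12H12.
M = 12×12.011 + 12×1.008 = 156.23 g/mol.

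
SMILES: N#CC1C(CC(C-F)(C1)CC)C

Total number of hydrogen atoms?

16

Hydrogens are implicit in SMILES; fill each atom to its normal valence:
  4 × C: 2 H each → 8
  2 × C: 3 H each → 6
  2 × C: 1 H each → 2
  2 × C: no H
  1 × F: no H
  1 × N: no H
  Total hydrogens = 16.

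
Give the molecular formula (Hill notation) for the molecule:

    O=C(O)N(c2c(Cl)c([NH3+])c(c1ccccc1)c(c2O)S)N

C13H13ClN3O3S+

Heavy atoms from the SMILES: 13 C, 1 Cl, 3 N, 3 O, 1 S.
Implicit hydrogens by atom environment:
  7 × C (aromatic): no H
  5 × C (aromatic): 1 H each → 5
  2 × O: 1 H each → 2
  1 × C: no H
  1 × Cl: no H
  1 × N (charge +1): 3 H
  1 × N: 2 H
  1 × N: no H
  1 × O: no H
  1 × S: 1 H
  Total hydrogens = 13.
Net charge +1.
Molecular formula: C13H13ClN3O3S+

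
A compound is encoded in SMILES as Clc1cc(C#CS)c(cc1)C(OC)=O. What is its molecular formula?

Heavy atoms from the SMILES: 10 C, 1 Cl, 2 O, 1 S.
Implicit hydrogens by atom environment:
  3 × C (aromatic): 1 H each → 3
  3 × C (aromatic): no H
  3 × C: no H
  2 × O: no H
  1 × C: 3 H
  1 × Cl: no H
  1 × S: 1 H
  Total hydrogens = 7.
Molecular formula: C10H7ClO2S

C10H7ClO2S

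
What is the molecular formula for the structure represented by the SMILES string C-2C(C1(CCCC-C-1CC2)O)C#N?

C11H17NO

Heavy atoms from the SMILES: 11 C, 1 N, 1 O.
Implicit hydrogens by atom environment:
  7 × C: 2 H each → 14
  2 × C: 1 H each → 2
  2 × C: no H
  1 × N: no H
  1 × O: 1 H
  Total hydrogens = 17.
Molecular formula: C11H17NO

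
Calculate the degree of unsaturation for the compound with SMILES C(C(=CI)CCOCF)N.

1

Molecular formula from the SMILES: C6H11FINO.
DoU = (2C + 2 + N − H − X)/2 = (2·6 + 2 + 1 − 11 − 2)/2 = 2/2 = 1.
(Structurally: 0 ring(s) + 1 π bond(s) = 1.)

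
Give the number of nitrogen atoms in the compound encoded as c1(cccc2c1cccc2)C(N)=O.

1

The symbol for nitrogen appears 1 time in the SMILES.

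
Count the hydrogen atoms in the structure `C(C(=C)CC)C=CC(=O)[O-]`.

Hydrogens are implicit in SMILES; fill each atom to its normal valence:
  3 × C: 2 H each → 6
  2 × C: 1 H each → 2
  2 × C: no H
  1 × C: 3 H
  1 × O: no H
  1 × O (charge -1): no H
  Total hydrogens = 11.

11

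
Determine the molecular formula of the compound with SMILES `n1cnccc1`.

C4H4N2

Heavy atoms from the SMILES: 4 C, 2 N.
Implicit hydrogens by atom environment:
  4 × C (aromatic): 1 H each → 4
  2 × N (aromatic): no H
  Total hydrogens = 4.
Molecular formula: C4H4N2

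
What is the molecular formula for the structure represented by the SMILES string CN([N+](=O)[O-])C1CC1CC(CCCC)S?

Heavy atoms from the SMILES: 10 C, 2 N, 2 O, 1 S.
Implicit hydrogens by atom environment:
  5 × C: 2 H each → 10
  3 × C: 1 H each → 3
  2 × C: 3 H each → 6
  1 × N: no H
  1 × N (charge +1): no H
  1 × O: no H
  1 × O (charge -1): no H
  1 × S: 1 H
  Total hydrogens = 20.
Molecular formula: C10H20N2O2S

C10H20N2O2S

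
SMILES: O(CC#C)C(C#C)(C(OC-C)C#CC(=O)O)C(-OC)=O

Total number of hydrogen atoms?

14

Hydrogens are implicit in SMILES; fill each atom to its normal valence:
  7 × C: no H
  5 × O: no H
  3 × C: 1 H each → 3
  2 × C: 3 H each → 6
  2 × C: 2 H each → 4
  1 × O: 1 H
  Total hydrogens = 14.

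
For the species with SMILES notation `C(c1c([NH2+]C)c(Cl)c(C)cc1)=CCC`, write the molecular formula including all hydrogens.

C12H17ClN+

Heavy atoms from the SMILES: 12 C, 1 Cl, 1 N.
Implicit hydrogens by atom environment:
  4 × C (aromatic): no H
  3 × C: 3 H each → 9
  2 × C (aromatic): 1 H each → 2
  2 × C: 1 H each → 2
  1 × C: 2 H
  1 × Cl: no H
  1 × N (charge +1): 2 H
  Total hydrogens = 17.
Net charge +1.
Molecular formula: C12H17ClN+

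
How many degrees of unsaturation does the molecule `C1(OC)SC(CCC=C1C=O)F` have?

3

Molecular formula from the SMILES: C8H11FO2S.
DoU = (2C + 2 + N − H − X)/2 = (2·8 + 2 + 0 − 11 − 1)/2 = 6/2 = 3.
(Structurally: 1 ring(s) + 2 π bond(s) = 3.)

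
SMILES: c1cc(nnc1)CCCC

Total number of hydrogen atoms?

Hydrogens are implicit in SMILES; fill each atom to its normal valence:
  3 × C: 2 H each → 6
  3 × C (aromatic): 1 H each → 3
  2 × N (aromatic): no H
  1 × C: 3 H
  1 × C (aromatic): no H
  Total hydrogens = 12.

12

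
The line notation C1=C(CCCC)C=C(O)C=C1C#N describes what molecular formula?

C11H13NO

Heavy atoms from the SMILES: 11 C, 1 N, 1 O.
Implicit hydrogens by atom environment:
  3 × C: 2 H each → 6
  3 × C (aromatic): 1 H each → 3
  3 × C (aromatic): no H
  1 × C: 3 H
  1 × C: no H
  1 × N: no H
  1 × O: 1 H
  Total hydrogens = 13.
Molecular formula: C11H13NO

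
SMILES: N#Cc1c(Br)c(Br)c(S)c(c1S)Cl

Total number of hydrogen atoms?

2

Hydrogens are implicit in SMILES; fill each atom to its normal valence:
  6 × C (aromatic): no H
  2 × Br: no H
  2 × S: 1 H each → 2
  1 × C: no H
  1 × Cl: no H
  1 × N: no H
  Total hydrogens = 2.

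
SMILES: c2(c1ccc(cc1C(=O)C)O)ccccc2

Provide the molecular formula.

Heavy atoms from the SMILES: 14 C, 2 O.
Implicit hydrogens by atom environment:
  8 × C (aromatic): 1 H each → 8
  4 × C (aromatic): no H
  1 × C: 3 H
  1 × C: no H
  1 × O: 1 H
  1 × O: no H
  Total hydrogens = 12.
Molecular formula: C14H12O2

C14H12O2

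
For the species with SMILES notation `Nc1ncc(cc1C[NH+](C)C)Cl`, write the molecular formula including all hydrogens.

C8H13ClN3+

Heavy atoms from the SMILES: 8 C, 1 Cl, 3 N.
Implicit hydrogens by atom environment:
  3 × C (aromatic): no H
  2 × C: 3 H each → 6
  2 × C (aromatic): 1 H each → 2
  1 × C: 2 H
  1 × Cl: no H
  1 × N: 2 H
  1 × N (charge +1): 1 H
  1 × N (aromatic): no H
  Total hydrogens = 13.
Net charge +1.
Molecular formula: C8H13ClN3+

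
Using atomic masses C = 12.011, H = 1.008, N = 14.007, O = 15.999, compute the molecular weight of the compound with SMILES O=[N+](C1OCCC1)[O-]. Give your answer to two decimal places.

Molecular formula: C4H7NO3.
M = 4×12.011 + 7×1.008 + 1×14.007 + 3×15.999 = 117.10 g/mol.

117.10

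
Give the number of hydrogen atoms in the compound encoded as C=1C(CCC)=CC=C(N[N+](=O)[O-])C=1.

Hydrogens are implicit in SMILES; fill each atom to its normal valence:
  4 × C (aromatic): 1 H each → 4
  2 × C: 2 H each → 4
  2 × C (aromatic): no H
  1 × C: 3 H
  1 × N: 1 H
  1 × N (charge +1): no H
  1 × O: no H
  1 × O (charge -1): no H
  Total hydrogens = 12.

12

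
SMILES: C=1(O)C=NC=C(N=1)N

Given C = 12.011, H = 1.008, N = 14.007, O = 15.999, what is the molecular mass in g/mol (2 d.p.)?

Molecular formula: C4H5N3O.
M = 4×12.011 + 5×1.008 + 3×14.007 + 1×15.999 = 111.10 g/mol.

111.10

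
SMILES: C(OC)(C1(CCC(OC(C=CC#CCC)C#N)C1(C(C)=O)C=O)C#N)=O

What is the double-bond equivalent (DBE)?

Molecular formula from the SMILES: C19H20N2O5.
DoU = (2C + 2 + N − H − X)/2 = (2·19 + 2 + 2 − 20 − 0)/2 = 22/2 = 11.
(Structurally: 1 ring(s) + 10 π bond(s) = 11.)

11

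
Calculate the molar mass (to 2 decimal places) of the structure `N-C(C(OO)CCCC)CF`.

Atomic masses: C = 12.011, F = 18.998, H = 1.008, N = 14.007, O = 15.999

165.21

Molecular formula: C7H16FNO2.
M = 7×12.011 + 1×18.998 + 16×1.008 + 1×14.007 + 2×15.999 = 165.21 g/mol.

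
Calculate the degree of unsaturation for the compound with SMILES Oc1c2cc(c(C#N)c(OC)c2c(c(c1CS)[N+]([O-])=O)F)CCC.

10

Molecular formula from the SMILES: C16H15FN2O4S.
DoU = (2C + 2 + N − H − X)/2 = (2·16 + 2 + 2 − 15 − 1)/2 = 20/2 = 10.
(Structurally: 2 ring(s) + 8 π bond(s) = 10.)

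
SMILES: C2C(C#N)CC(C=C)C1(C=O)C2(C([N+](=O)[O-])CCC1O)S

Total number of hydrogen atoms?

Hydrogens are implicit in SMILES; fill each atom to its normal valence:
  6 × C: 1 H each → 6
  5 × C: 2 H each → 10
  3 × C: no H
  2 × O: no H
  1 × N: no H
  1 × N (charge +1): no H
  1 × O: 1 H
  1 × O (charge -1): no H
  1 × S: 1 H
  Total hydrogens = 18.

18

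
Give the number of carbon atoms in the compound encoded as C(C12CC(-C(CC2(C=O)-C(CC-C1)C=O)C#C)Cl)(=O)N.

The symbol for carbon appears 15 times in the SMILES. (Cl is a single chlorine, not C + l.)

15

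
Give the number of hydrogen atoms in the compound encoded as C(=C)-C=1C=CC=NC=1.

Hydrogens are implicit in SMILES; fill each atom to its normal valence:
  4 × C (aromatic): 1 H each → 4
  1 × C: 2 H
  1 × C: 1 H
  1 × C (aromatic): no H
  1 × N (aromatic): no H
  Total hydrogens = 7.

7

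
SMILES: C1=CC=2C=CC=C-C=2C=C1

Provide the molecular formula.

Heavy atoms from the SMILES: 10 C.
Implicit hydrogens by atom environment:
  8 × C (aromatic): 1 H each → 8
  2 × C (aromatic): no H
  Total hydrogens = 8.
Molecular formula: C10H8

C10H8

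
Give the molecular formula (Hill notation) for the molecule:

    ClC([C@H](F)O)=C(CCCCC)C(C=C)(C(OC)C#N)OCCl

C15H22Cl2FNO3

Heavy atoms from the SMILES: 15 C, 2 Cl, 1 F, 1 N, 3 O.
Implicit hydrogens by atom environment:
  6 × C: 2 H each → 12
  4 × C: no H
  3 × C: 1 H each → 3
  2 × C: 3 H each → 6
  2 × Cl: no H
  2 × O: no H
  1 × F: no H
  1 × N: no H
  1 × O: 1 H
  Total hydrogens = 22.
Molecular formula: C15H22Cl2FNO3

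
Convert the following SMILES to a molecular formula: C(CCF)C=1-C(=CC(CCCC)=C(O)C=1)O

Heavy atoms from the SMILES: 13 C, 1 F, 2 O.
Implicit hydrogens by atom environment:
  6 × C: 2 H each → 12
  4 × C (aromatic): no H
  2 × C (aromatic): 1 H each → 2
  2 × O: 1 H each → 2
  1 × C: 3 H
  1 × F: no H
  Total hydrogens = 19.
Molecular formula: C13H19FO2

C13H19FO2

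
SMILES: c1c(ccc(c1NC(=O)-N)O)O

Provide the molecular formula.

Heavy atoms from the SMILES: 7 C, 2 N, 3 O.
Implicit hydrogens by atom environment:
  3 × C (aromatic): 1 H each → 3
  3 × C (aromatic): no H
  2 × O: 1 H each → 2
  1 × C: no H
  1 × N: 2 H
  1 × N: 1 H
  1 × O: no H
  Total hydrogens = 8.
Molecular formula: C7H8N2O3

C7H8N2O3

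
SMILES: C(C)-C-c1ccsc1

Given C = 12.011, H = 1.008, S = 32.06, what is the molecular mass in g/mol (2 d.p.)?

Molecular formula: C7H10S.
M = 7×12.011 + 10×1.008 + 1×32.06 = 126.22 g/mol.

126.22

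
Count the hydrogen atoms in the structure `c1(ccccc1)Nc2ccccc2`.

11

Hydrogens are implicit in SMILES; fill each atom to its normal valence:
  10 × C (aromatic): 1 H each → 10
  2 × C (aromatic): no H
  1 × N: 1 H
  Total hydrogens = 11.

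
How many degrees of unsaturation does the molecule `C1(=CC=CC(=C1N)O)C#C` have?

Molecular formula from the SMILES: C8H7NO.
DoU = (2C + 2 + N − H − X)/2 = (2·8 + 2 + 1 − 7 − 0)/2 = 12/2 = 6.
(Structurally: 1 ring(s) + 5 π bond(s) = 6.)

6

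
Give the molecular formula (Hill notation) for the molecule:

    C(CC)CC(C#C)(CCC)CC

Heavy atoms from the SMILES: 12 C.
Implicit hydrogens by atom environment:
  6 × C: 2 H each → 12
  3 × C: 3 H each → 9
  2 × C: no H
  1 × C: 1 H
  Total hydrogens = 22.
Molecular formula: C12H22

C12H22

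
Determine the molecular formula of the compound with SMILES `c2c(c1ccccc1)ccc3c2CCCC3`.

Heavy atoms from the SMILES: 16 C.
Implicit hydrogens by atom environment:
  8 × C (aromatic): 1 H each → 8
  4 × C: 2 H each → 8
  4 × C (aromatic): no H
  Total hydrogens = 16.
Molecular formula: C16H16

C16H16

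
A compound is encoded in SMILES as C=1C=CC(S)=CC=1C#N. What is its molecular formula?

Heavy atoms from the SMILES: 7 C, 1 N, 1 S.
Implicit hydrogens by atom environment:
  4 × C (aromatic): 1 H each → 4
  2 × C (aromatic): no H
  1 × C: no H
  1 × N: no H
  1 × S: 1 H
  Total hydrogens = 5.
Molecular formula: C7H5NS

C7H5NS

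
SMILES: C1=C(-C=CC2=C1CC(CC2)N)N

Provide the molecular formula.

Heavy atoms from the SMILES: 10 C, 2 N.
Implicit hydrogens by atom environment:
  3 × C: 2 H each → 6
  3 × C (aromatic): 1 H each → 3
  3 × C (aromatic): no H
  2 × N: 2 H each → 4
  1 × C: 1 H
  Total hydrogens = 14.
Molecular formula: C10H14N2

C10H14N2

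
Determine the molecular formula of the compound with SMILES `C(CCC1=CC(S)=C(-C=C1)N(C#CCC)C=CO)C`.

C16H21NOS

Heavy atoms from the SMILES: 16 C, 1 N, 1 O, 1 S.
Implicit hydrogens by atom environment:
  4 × C: 2 H each → 8
  3 × C (aromatic): 1 H each → 3
  3 × C (aromatic): no H
  2 × C: 3 H each → 6
  2 × C: 1 H each → 2
  2 × C: no H
  1 × N: no H
  1 × O: 1 H
  1 × S: 1 H
  Total hydrogens = 21.
Molecular formula: C16H21NOS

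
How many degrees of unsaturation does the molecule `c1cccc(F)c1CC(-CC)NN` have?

4

Molecular formula from the SMILES: C10H15FN2.
DoU = (2C + 2 + N − H − X)/2 = (2·10 + 2 + 2 − 15 − 1)/2 = 8/2 = 4.
(Structurally: 1 ring(s) + 3 π bond(s) = 4.)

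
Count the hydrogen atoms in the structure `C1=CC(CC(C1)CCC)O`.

Hydrogens are implicit in SMILES; fill each atom to its normal valence:
  4 × C: 2 H each → 8
  4 × C: 1 H each → 4
  1 × C: 3 H
  1 × O: 1 H
  Total hydrogens = 16.

16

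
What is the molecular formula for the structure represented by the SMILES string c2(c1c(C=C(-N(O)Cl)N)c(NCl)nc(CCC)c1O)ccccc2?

Heavy atoms from the SMILES: 16 C, 2 Cl, 4 N, 2 O.
Implicit hydrogens by atom environment:
  6 × C (aromatic): no H
  5 × C (aromatic): 1 H each → 5
  2 × C: 2 H each → 4
  2 × Cl: no H
  2 × O: 1 H each → 2
  1 × C: 3 H
  1 × C: 1 H
  1 × C: no H
  1 × N: 2 H
  1 × N: 1 H
  1 × N (aromatic): no H
  1 × N: no H
  Total hydrogens = 18.
Molecular formula: C16H18Cl2N4O2

C16H18Cl2N4O2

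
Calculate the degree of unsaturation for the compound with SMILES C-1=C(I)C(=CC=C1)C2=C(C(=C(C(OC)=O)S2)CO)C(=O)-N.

9

Molecular formula from the SMILES: C14H12INO4S.
DoU = (2C + 2 + N − H − X)/2 = (2·14 + 2 + 1 − 12 − 1)/2 = 18/2 = 9.
(Structurally: 2 ring(s) + 7 π bond(s) = 9.)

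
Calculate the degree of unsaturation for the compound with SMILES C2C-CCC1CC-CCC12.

Molecular formula from the SMILES: C10H18.
DoU = (2C + 2 + N − H − X)/2 = (2·10 + 2 + 0 − 18 − 0)/2 = 4/2 = 2.
(Structurally: 2 ring(s) + 0 π bond(s) = 2.)

2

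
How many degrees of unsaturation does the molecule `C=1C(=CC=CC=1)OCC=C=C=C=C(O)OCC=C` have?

9

Molecular formula from the SMILES: C15H14O3.
DoU = (2C + 2 + N − H − X)/2 = (2·15 + 2 + 0 − 14 − 0)/2 = 18/2 = 9.
(Structurally: 1 ring(s) + 8 π bond(s) = 9.)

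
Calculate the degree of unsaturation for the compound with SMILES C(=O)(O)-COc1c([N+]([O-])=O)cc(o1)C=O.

6

Molecular formula from the SMILES: C7H5NO7.
DoU = (2C + 2 + N − H − X)/2 = (2·7 + 2 + 1 − 5 − 0)/2 = 12/2 = 6.
(Structurally: 1 ring(s) + 5 π bond(s) = 6.)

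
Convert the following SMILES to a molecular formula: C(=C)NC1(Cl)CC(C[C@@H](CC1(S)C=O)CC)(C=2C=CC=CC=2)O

Heavy atoms from the SMILES: 18 C, 1 Cl, 1 N, 2 O, 1 S.
Implicit hydrogens by atom environment:
  5 × C: 2 H each → 10
  5 × C (aromatic): 1 H each → 5
  3 × C: 1 H each → 3
  3 × C: no H
  1 × C: 3 H
  1 × C (aromatic): no H
  1 × Cl: no H
  1 × N: 1 H
  1 × O: 1 H
  1 × O: no H
  1 × S: 1 H
  Total hydrogens = 24.
Molecular formula: C18H24ClNO2S

C18H24ClNO2S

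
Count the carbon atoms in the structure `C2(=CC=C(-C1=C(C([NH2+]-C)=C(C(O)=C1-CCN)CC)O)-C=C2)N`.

17

The symbol for carbon appears 17 times in the SMILES.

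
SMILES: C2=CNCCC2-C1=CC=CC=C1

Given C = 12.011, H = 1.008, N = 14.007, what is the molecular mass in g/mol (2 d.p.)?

159.23

Molecular formula: C11H13N.
M = 11×12.011 + 13×1.008 + 1×14.007 = 159.23 g/mol.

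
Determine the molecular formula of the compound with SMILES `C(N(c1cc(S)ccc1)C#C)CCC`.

C12H15NS

Heavy atoms from the SMILES: 12 C, 1 N, 1 S.
Implicit hydrogens by atom environment:
  4 × C (aromatic): 1 H each → 4
  3 × C: 2 H each → 6
  2 × C (aromatic): no H
  1 × C: 3 H
  1 × C: 1 H
  1 × C: no H
  1 × N: no H
  1 × S: 1 H
  Total hydrogens = 15.
Molecular formula: C12H15NS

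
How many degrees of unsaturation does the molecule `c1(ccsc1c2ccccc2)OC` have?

Molecular formula from the SMILES: C11H10OS.
DoU = (2C + 2 + N − H − X)/2 = (2·11 + 2 + 0 − 10 − 0)/2 = 14/2 = 7.
(Structurally: 2 ring(s) + 5 π bond(s) = 7.)

7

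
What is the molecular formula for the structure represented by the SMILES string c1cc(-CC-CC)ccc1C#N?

Heavy atoms from the SMILES: 11 C, 1 N.
Implicit hydrogens by atom environment:
  4 × C (aromatic): 1 H each → 4
  3 × C: 2 H each → 6
  2 × C (aromatic): no H
  1 × C: 3 H
  1 × C: no H
  1 × N: no H
  Total hydrogens = 13.
Molecular formula: C11H13N

C11H13N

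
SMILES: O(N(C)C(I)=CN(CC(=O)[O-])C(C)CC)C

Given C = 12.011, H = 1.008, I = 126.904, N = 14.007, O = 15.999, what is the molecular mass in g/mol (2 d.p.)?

341.17

Molecular formula: C10H18IN2O3-.
M = 10×12.011 + 18×1.008 + 1×126.904 + 2×14.007 + 3×15.999 = 341.17 g/mol.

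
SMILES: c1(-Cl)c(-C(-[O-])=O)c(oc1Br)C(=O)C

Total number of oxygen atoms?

4

The symbol for oxygen appears 4 times in the SMILES.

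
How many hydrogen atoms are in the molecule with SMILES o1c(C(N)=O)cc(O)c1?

5

Hydrogens are implicit in SMILES; fill each atom to its normal valence:
  2 × C (aromatic): 1 H each → 2
  2 × C (aromatic): no H
  1 × C: no H
  1 × N: 2 H
  1 × O: 1 H
  1 × O (aromatic): no H
  1 × O: no H
  Total hydrogens = 5.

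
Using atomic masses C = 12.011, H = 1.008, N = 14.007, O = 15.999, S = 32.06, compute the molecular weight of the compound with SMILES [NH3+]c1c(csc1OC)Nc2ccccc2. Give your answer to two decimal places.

Molecular formula: C11H13N2OS+.
M = 11×12.011 + 13×1.008 + 2×14.007 + 1×15.999 + 1×32.06 = 221.30 g/mol.

221.30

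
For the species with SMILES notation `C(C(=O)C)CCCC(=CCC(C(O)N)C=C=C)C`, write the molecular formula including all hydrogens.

Heavy atoms from the SMILES: 15 C, 1 N, 2 O.
Implicit hydrogens by atom environment:
  6 × C: 2 H each → 12
  4 × C: 1 H each → 4
  3 × C: no H
  2 × C: 3 H each → 6
  1 × N: 2 H
  1 × O: 1 H
  1 × O: no H
  Total hydrogens = 25.
Molecular formula: C15H25NO2

C15H25NO2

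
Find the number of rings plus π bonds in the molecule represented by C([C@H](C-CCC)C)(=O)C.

Molecular formula from the SMILES: C8H16O.
DoU = (2C + 2 + N − H − X)/2 = (2·8 + 2 + 0 − 16 − 0)/2 = 2/2 = 1.
(Structurally: 0 ring(s) + 1 π bond(s) = 1.)

1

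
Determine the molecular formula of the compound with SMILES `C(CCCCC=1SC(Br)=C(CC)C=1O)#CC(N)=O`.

C13H16BrNO2S

Heavy atoms from the SMILES: 1 Br, 13 C, 1 N, 2 O, 1 S.
Implicit hydrogens by atom environment:
  5 × C: 2 H each → 10
  4 × C (aromatic): no H
  3 × C: no H
  1 × Br: no H
  1 × C: 3 H
  1 × N: 2 H
  1 × O: 1 H
  1 × O: no H
  1 × S (aromatic): no H
  Total hydrogens = 16.
Molecular formula: C13H16BrNO2S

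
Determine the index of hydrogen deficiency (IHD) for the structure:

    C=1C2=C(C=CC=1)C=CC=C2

Molecular formula from the SMILES: C10H8.
DoU = (2C + 2 + N − H − X)/2 = (2·10 + 2 + 0 − 8 − 0)/2 = 14/2 = 7.
(Structurally: 2 ring(s) + 5 π bond(s) = 7.)

7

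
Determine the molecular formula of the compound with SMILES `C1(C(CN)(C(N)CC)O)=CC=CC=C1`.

C11H18N2O

Heavy atoms from the SMILES: 11 C, 2 N, 1 O.
Implicit hydrogens by atom environment:
  5 × C (aromatic): 1 H each → 5
  2 × C: 2 H each → 4
  2 × N: 2 H each → 4
  1 × C: 3 H
  1 × C: 1 H
  1 × C: no H
  1 × C (aromatic): no H
  1 × O: 1 H
  Total hydrogens = 18.
Molecular formula: C11H18N2O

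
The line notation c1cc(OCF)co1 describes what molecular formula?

C5H5FO2

Heavy atoms from the SMILES: 5 C, 1 F, 2 O.
Implicit hydrogens by atom environment:
  3 × C (aromatic): 1 H each → 3
  1 × C: 2 H
  1 × C (aromatic): no H
  1 × F: no H
  1 × O (aromatic): no H
  1 × O: no H
  Total hydrogens = 5.
Molecular formula: C5H5FO2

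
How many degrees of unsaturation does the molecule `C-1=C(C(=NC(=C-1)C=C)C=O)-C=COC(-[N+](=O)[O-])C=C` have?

9

Molecular formula from the SMILES: C13H12N2O4.
DoU = (2C + 2 + N − H − X)/2 = (2·13 + 2 + 2 − 12 − 0)/2 = 18/2 = 9.
(Structurally: 1 ring(s) + 8 π bond(s) = 9.)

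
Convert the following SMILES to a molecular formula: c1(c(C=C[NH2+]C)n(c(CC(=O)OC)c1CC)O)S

C12H19N2O3S+

Heavy atoms from the SMILES: 12 C, 2 N, 3 O, 1 S.
Implicit hydrogens by atom environment:
  4 × C (aromatic): no H
  3 × C: 3 H each → 9
  2 × C: 2 H each → 4
  2 × C: 1 H each → 2
  2 × O: no H
  1 × C: no H
  1 × N (charge +1): 2 H
  1 × N (aromatic): no H
  1 × O: 1 H
  1 × S: 1 H
  Total hydrogens = 19.
Net charge +1.
Molecular formula: C12H19N2O3S+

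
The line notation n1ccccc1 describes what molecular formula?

C5H5N

Heavy atoms from the SMILES: 5 C, 1 N.
Implicit hydrogens by atom environment:
  5 × C (aromatic): 1 H each → 5
  1 × N (aromatic): no H
  Total hydrogens = 5.
Molecular formula: C5H5N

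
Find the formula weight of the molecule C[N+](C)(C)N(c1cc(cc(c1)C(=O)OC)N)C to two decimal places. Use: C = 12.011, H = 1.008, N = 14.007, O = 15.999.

Molecular formula: C12H20N3O2+.
M = 12×12.011 + 20×1.008 + 3×14.007 + 2×15.999 = 238.31 g/mol.

238.31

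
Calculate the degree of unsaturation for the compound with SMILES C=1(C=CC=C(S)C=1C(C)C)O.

4

Molecular formula from the SMILES: C9H12OS.
DoU = (2C + 2 + N − H − X)/2 = (2·9 + 2 + 0 − 12 − 0)/2 = 8/2 = 4.
(Structurally: 1 ring(s) + 3 π bond(s) = 4.)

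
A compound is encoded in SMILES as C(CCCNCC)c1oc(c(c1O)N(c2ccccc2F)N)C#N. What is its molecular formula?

Heavy atoms from the SMILES: 17 C, 1 F, 4 N, 2 O.
Implicit hydrogens by atom environment:
  6 × C (aromatic): no H
  5 × C: 2 H each → 10
  4 × C (aromatic): 1 H each → 4
  2 × N: no H
  1 × C: 3 H
  1 × C: no H
  1 × F: no H
  1 × N: 2 H
  1 × N: 1 H
  1 × O: 1 H
  1 × O (aromatic): no H
  Total hydrogens = 21.
Molecular formula: C17H21FN4O2

C17H21FN4O2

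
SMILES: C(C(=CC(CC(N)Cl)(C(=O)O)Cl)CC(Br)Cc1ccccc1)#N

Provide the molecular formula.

C16H17BrCl2N2O2

Heavy atoms from the SMILES: 1 Br, 16 C, 2 Cl, 2 N, 2 O.
Implicit hydrogens by atom environment:
  5 × C (aromatic): 1 H each → 5
  4 × C: no H
  3 × C: 2 H each → 6
  3 × C: 1 H each → 3
  2 × Cl: no H
  1 × Br: no H
  1 × C (aromatic): no H
  1 × N: 2 H
  1 × N: no H
  1 × O: 1 H
  1 × O: no H
  Total hydrogens = 17.
Molecular formula: C16H17BrCl2N2O2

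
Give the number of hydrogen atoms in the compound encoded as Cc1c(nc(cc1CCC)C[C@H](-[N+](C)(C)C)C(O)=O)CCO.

29

Hydrogens are implicit in SMILES; fill each atom to its normal valence:
  5 × C: 3 H each → 15
  5 × C: 2 H each → 10
  4 × C (aromatic): no H
  2 × O: 1 H each → 2
  1 × C (aromatic): 1 H
  1 × C: 1 H
  1 × C: no H
  1 × N (aromatic): no H
  1 × N (charge +1): no H
  1 × O: no H
  Total hydrogens = 29.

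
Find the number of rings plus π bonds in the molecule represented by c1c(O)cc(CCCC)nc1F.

Molecular formula from the SMILES: C9H12FNO.
DoU = (2C + 2 + N − H − X)/2 = (2·9 + 2 + 1 − 12 − 1)/2 = 8/2 = 4.
(Structurally: 1 ring(s) + 3 π bond(s) = 4.)

4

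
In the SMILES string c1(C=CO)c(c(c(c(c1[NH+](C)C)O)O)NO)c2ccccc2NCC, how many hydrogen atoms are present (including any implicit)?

Hydrogens are implicit in SMILES; fill each atom to its normal valence:
  8 × C (aromatic): no H
  4 × C (aromatic): 1 H each → 4
  4 × O: 1 H each → 4
  3 × C: 3 H each → 9
  2 × C: 1 H each → 2
  2 × N: 1 H each → 2
  1 × C: 2 H
  1 × N (charge +1): 1 H
  Total hydrogens = 24.

24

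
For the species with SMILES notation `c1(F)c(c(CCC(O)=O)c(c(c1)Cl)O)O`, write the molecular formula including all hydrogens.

Heavy atoms from the SMILES: 9 C, 1 Cl, 1 F, 4 O.
Implicit hydrogens by atom environment:
  5 × C (aromatic): no H
  3 × O: 1 H each → 3
  2 × C: 2 H each → 4
  1 × C (aromatic): 1 H
  1 × C: no H
  1 × Cl: no H
  1 × F: no H
  1 × O: no H
  Total hydrogens = 8.
Molecular formula: C9H8ClFO4

C9H8ClFO4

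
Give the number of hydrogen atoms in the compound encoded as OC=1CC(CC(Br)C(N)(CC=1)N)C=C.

17

Hydrogens are implicit in SMILES; fill each atom to its normal valence:
  4 × C: 2 H each → 8
  4 × C: 1 H each → 4
  2 × C: no H
  2 × N: 2 H each → 4
  1 × Br: no H
  1 × O: 1 H
  Total hydrogens = 17.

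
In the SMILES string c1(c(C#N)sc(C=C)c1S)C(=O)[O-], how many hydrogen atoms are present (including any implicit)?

4

Hydrogens are implicit in SMILES; fill each atom to its normal valence:
  4 × C (aromatic): no H
  2 × C: no H
  1 × C: 2 H
  1 × C: 1 H
  1 × N: no H
  1 × O: no H
  1 × O (charge -1): no H
  1 × S: 1 H
  1 × S (aromatic): no H
  Total hydrogens = 4.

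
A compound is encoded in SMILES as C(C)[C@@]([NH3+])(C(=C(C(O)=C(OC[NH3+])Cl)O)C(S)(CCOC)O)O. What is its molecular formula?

[C12H25ClN2O6S]2+

Heavy atoms from the SMILES: 12 C, 1 Cl, 2 N, 6 O, 1 S.
Implicit hydrogens by atom environment:
  6 × C: no H
  4 × C: 2 H each → 8
  4 × O: 1 H each → 4
  2 × C: 3 H each → 6
  2 × N (charge +1): 3 H each → 6
  2 × O: no H
  1 × Cl: no H
  1 × S: 1 H
  Total hydrogens = 25.
Net charge +2.
Molecular formula: [C12H25ClN2O6S]2+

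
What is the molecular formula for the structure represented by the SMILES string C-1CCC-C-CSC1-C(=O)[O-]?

C8H13O2S-

Heavy atoms from the SMILES: 8 C, 2 O, 1 S.
Implicit hydrogens by atom environment:
  6 × C: 2 H each → 12
  1 × C: 1 H
  1 × C: no H
  1 × O: no H
  1 × O (charge -1): no H
  1 × S: no H
  Total hydrogens = 13.
Net charge -1.
Molecular formula: C8H13O2S-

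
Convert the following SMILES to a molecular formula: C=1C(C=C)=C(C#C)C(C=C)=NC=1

C11H9N

Heavy atoms from the SMILES: 11 C, 1 N.
Implicit hydrogens by atom environment:
  3 × C: 1 H each → 3
  3 × C (aromatic): no H
  2 × C: 2 H each → 4
  2 × C (aromatic): 1 H each → 2
  1 × C: no H
  1 × N (aromatic): no H
  Total hydrogens = 9.
Molecular formula: C11H9N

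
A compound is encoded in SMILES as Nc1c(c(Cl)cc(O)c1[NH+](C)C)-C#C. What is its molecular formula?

Heavy atoms from the SMILES: 10 C, 1 Cl, 2 N, 1 O.
Implicit hydrogens by atom environment:
  5 × C (aromatic): no H
  2 × C: 3 H each → 6
  1 × C (aromatic): 1 H
  1 × C: 1 H
  1 × C: no H
  1 × Cl: no H
  1 × N: 2 H
  1 × N (charge +1): 1 H
  1 × O: 1 H
  Total hydrogens = 12.
Net charge +1.
Molecular formula: C10H12ClN2O+

C10H12ClN2O+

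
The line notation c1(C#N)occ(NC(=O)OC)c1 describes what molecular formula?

Heavy atoms from the SMILES: 7 C, 2 N, 3 O.
Implicit hydrogens by atom environment:
  2 × C (aromatic): 1 H each → 2
  2 × C (aromatic): no H
  2 × C: no H
  2 × O: no H
  1 × C: 3 H
  1 × N: 1 H
  1 × N: no H
  1 × O (aromatic): no H
  Total hydrogens = 6.
Molecular formula: C7H6N2O3

C7H6N2O3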